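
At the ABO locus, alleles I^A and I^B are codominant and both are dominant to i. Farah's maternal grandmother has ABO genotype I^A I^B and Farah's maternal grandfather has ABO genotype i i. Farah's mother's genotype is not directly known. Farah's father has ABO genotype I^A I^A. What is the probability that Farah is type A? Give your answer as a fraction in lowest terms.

3/4

Farah's mother's ABO genotype from I^A I^B × i i: 1/2 I^A i, 1/2 I^B i.
Crossing each possibility with the father I^A I^A and summing P(type A): 1/2·1 + 1/2·1/2 = 3/4.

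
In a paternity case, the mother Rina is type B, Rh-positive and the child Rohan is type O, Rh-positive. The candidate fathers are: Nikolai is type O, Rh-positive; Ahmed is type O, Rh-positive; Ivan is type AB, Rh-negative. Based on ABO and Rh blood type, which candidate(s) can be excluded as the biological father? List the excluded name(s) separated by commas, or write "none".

A candidate is excluded only if no genotype consistent with his phenotype could produce a type O, Rh-positive child with a type B, Rh-positive mother.
Ivan (type AB, Rh-): no genotype consistent with that phenotype can produce a type-O Rh+ child with a type-B mother.

Ivan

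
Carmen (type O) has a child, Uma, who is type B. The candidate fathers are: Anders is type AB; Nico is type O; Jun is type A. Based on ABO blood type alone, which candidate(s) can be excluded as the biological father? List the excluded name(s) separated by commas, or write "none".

A candidate is excluded only if no genotype consistent with his phenotype could produce a type B child with a type O mother.
Nico (type O): no genotype consistent with that phenotype can produce a type-B child with a type-O mother.
Jun (type A): no genotype consistent with that phenotype can produce a type-B child with a type-O mother.

Nico, Jun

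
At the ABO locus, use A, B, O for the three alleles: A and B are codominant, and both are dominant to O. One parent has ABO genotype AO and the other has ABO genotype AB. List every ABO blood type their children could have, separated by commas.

A, B, AB

Gametes from AO × AB give offspring ABO genotypes AA, AB, AO, BO, i.e. phenotypes A, B, AB.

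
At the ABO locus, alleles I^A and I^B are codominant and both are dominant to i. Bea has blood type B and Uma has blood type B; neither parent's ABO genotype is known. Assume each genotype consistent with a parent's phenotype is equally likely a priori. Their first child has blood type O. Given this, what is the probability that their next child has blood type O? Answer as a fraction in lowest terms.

Possible genotypes: Bea ∈ {I^B I^B, I^B i}; Uma ∈ {I^B I^B, I^B i}.
Weight each parental genotype pair by prior × P(type-O child):
  I^B i × I^B i: posterior weight 1; P(next child type O) = 1/4.
Weighted sum = 1/4.

1/4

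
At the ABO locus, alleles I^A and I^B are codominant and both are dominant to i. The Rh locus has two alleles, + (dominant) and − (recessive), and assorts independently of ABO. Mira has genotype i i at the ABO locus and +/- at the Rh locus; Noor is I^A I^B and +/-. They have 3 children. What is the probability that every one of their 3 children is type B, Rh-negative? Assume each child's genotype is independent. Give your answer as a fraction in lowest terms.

ABO cross i i × I^A I^B → 1/2 A, 1/2 B.
Rh cross +/- × +/- → 3/4 Rh+, 1/4 Rh-; so P(type B, Rh-negative) = 1/2 × 1/4 = 1/8 per child.
All 3 independent: (1/8)^3 = 1/512.

1/512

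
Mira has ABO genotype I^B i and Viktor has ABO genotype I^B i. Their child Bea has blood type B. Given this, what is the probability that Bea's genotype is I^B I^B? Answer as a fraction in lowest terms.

Cross I^B i × I^B i → 1/4 I^B I^B, 1/2 I^B i, 1/4 i i.
Type-B genotypes among offspring: I^B I^B (1/4), I^B i (1/2); total 3/4.
P(I^B I^B | type B) = (1/4) / (3/4) = 1/3.

1/3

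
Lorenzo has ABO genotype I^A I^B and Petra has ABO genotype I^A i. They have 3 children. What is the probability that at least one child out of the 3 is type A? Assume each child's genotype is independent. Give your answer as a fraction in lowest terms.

7/8

ABO cross I^A I^B × I^A i → 1/2 A, 1/4 B, 1/4 AB.
So P(type A) = 1/2 per child.
P(none) = (1/2)^3 = 1/8; P(at least one) = 1 − 1/8 = 7/8.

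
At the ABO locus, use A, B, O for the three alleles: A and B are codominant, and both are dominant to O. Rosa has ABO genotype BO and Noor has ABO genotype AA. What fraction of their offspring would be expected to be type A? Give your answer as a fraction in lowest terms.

ABO cross BO × AA → offspring phenotypes: 1/2 A, 1/2 AB.
So P(type A) = 1/2.

1/2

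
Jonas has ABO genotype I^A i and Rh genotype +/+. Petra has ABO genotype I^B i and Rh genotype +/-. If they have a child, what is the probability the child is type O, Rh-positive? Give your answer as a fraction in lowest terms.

1/4

ABO cross I^A i × I^B i → offspring phenotypes: 1/4 O, 1/4 A, 1/4 B, 1/4 AB.
Rh cross +/+ × +/- → 1 Rh+.
Independent loci: P(type O, Rh-positive) = 1/4 × 1 = 1/4.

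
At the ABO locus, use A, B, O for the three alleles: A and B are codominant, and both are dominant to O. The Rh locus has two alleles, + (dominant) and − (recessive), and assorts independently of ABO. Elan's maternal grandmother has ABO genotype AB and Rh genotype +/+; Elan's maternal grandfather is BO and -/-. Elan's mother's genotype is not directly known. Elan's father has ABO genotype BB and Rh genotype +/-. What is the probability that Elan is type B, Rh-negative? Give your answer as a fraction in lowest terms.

Elan's mother's ABO genotype from AB × BO: 1/4 AB, 1/4 AO, 1/4 BB, 1/4 BO.
Crossing each possibility with the father BB and summing P(type B): 1/4·1/2 + 1/4·1/2 + 1/4·1 + 1/4·1 = 3/4.
Similarly for Rh via the mother's Rh distribution: P(Rh-) = 1/4.
Independent loci: 3/4 × 1/4 = 3/16.

3/16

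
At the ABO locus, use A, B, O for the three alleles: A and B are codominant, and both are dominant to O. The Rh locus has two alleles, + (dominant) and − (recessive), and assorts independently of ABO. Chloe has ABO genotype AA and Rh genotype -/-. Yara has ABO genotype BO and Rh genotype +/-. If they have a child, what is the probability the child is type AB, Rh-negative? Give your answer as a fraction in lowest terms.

ABO cross AA × BO → offspring phenotypes: 1/2 A, 1/2 AB.
Rh cross -/- × +/- → 1/2 Rh+, 1/2 Rh-.
Independent loci: P(type AB, Rh-negative) = 1/2 × 1/2 = 1/4.

1/4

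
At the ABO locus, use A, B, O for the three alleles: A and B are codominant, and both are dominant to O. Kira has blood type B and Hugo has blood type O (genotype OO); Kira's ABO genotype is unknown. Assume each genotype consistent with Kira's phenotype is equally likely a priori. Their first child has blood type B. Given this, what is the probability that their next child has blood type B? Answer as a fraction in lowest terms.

Possible genotypes: Kira ∈ {BB, BO}; Hugo ∈ {OO}.
Weight each parental genotype pair by prior × P(type-B child):
  BB × OO: posterior weight 2/3; P(next child type B) = 1.
  BO × OO: posterior weight 1/3; P(next child type B) = 1/2.
Weighted sum = 5/6.

5/6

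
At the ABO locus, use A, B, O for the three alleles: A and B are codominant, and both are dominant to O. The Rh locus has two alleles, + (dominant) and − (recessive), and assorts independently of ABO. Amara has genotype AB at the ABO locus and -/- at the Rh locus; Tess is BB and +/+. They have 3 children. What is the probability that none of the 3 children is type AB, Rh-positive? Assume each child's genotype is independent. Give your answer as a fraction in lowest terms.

1/8

ABO cross AB × BB → 1/2 B, 1/2 AB.
Rh cross -/- × +/+ → 1 Rh+; so P(type AB, Rh-positive) = 1/2 × 1 = 1/2 per child.
P(not type AB, Rh-positive) = 1/2 for one child; (1/2)^3 = 1/8.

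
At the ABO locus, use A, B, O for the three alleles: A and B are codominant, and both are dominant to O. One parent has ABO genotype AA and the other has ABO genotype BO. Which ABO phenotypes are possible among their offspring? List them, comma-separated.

Gametes from AA × BO give offspring ABO genotypes AB, AO, i.e. phenotypes A, AB.

A, AB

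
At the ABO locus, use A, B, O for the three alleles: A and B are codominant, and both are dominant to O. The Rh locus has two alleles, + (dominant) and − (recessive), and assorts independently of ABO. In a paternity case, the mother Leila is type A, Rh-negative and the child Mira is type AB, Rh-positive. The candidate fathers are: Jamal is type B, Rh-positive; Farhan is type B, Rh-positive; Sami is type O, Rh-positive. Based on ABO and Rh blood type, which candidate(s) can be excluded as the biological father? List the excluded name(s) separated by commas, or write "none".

Sami

A candidate is excluded only if no genotype consistent with his phenotype could produce a type AB, Rh-positive child with a type A, Rh-negative mother.
Sami (type O, Rh+): no genotype consistent with that phenotype can produce a type-AB Rh+ child with a type-A mother.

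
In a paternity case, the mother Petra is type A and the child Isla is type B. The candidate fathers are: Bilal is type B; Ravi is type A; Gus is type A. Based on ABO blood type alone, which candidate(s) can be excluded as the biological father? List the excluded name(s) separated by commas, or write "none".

A candidate is excluded only if no genotype consistent with his phenotype could produce a type B child with a type A mother.
Ravi (type A): no genotype consistent with that phenotype can produce a type-B child with a type-A mother.
Gus (type A): no genotype consistent with that phenotype can produce a type-B child with a type-A mother.

Ravi, Gus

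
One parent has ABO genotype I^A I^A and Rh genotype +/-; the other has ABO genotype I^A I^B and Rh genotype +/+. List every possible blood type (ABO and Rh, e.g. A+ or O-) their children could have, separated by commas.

A+, AB+

Gametes from I^A I^A × I^A I^B give offspring ABO genotypes I^A I^A, I^A I^B, i.e. phenotypes A, AB.
Rh cross +/- × +/+ → phenotypes Rh+.
Combining independently: A+, AB+.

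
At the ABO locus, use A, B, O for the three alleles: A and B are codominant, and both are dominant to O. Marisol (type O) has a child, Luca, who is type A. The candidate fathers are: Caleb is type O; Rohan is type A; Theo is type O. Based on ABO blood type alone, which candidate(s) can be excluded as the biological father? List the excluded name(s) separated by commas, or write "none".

A candidate is excluded only if no genotype consistent with his phenotype could produce a type A child with a type O mother.
Caleb (type O): no genotype consistent with that phenotype can produce a type-A child with a type-O mother.
Theo (type O): no genotype consistent with that phenotype can produce a type-A child with a type-O mother.

Caleb, Theo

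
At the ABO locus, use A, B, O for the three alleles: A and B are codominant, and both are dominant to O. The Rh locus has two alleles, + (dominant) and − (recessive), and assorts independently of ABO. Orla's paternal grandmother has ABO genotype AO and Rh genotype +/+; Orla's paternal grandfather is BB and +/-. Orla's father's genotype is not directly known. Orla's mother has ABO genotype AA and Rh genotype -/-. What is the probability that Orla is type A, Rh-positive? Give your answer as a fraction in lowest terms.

Orla's father's ABO genotype from AO × BB: 1/2 AB, 1/2 BO.
Crossing each possibility with the mother AA and summing P(type A): 1/2·1/2 + 1/2·1/2 = 1/2.
Similarly for Rh via the father's Rh distribution: P(Rh+) = 3/4.
Independent loci: 1/2 × 3/4 = 3/8.

3/8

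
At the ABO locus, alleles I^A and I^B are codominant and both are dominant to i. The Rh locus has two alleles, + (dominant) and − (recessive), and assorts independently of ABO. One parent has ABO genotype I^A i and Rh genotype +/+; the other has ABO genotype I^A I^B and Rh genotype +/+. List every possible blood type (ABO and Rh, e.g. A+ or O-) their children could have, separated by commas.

A+, B+, AB+

Gametes from I^A i × I^A I^B give offspring ABO genotypes I^A I^A, I^A I^B, I^A i, I^B i, i.e. phenotypes A, B, AB.
Rh cross +/+ × +/+ → phenotypes Rh+.
Combining independently: A+, B+, AB+.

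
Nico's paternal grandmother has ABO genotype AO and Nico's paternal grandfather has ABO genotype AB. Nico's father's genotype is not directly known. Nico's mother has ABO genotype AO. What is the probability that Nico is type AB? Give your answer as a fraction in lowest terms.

Nico's father's ABO genotype from AO × AB: 1/4 AA, 1/4 AB, 1/4 AO, 1/4 BO.
Crossing each possibility with the mother AO and summing P(type AB): 1/4·0 + 1/4·1/4 + 1/4·0 + 1/4·1/4 = 1/8.

1/8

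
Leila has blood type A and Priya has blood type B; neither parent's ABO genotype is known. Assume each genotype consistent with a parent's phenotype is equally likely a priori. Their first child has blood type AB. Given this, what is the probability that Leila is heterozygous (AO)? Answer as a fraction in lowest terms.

1/3

Possible genotypes: Leila ∈ {AA, AO}; Priya ∈ {BB, BO}.
Weight each parental genotype pair by prior × P(type-AB child):
  AA × BB: posterior weight 4/9.
  AA × BO: posterior weight 2/9.
  AO × BB: posterior weight 2/9.
  AO × BO: posterior weight 1/9.
Sum the posterior weight over pairs where Leila is AO: 1/3.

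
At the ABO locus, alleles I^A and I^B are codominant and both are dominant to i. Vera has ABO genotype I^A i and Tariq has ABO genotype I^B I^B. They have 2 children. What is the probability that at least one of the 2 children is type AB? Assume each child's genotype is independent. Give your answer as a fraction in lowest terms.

3/4

ABO cross I^A i × I^B I^B → 1/2 B, 1/2 AB.
So P(type AB) = 1/2 per child.
P(none) = (1/2)^2 = 1/4; P(at least one) = 1 − 1/4 = 3/4.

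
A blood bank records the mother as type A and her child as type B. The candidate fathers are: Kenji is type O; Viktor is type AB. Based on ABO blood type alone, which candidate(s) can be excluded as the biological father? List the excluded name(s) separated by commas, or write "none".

A candidate is excluded only if no genotype consistent with his phenotype could produce a type B child with a type A mother.
Kenji (type O): no genotype consistent with that phenotype can produce a type-B child with a type-A mother.

Kenji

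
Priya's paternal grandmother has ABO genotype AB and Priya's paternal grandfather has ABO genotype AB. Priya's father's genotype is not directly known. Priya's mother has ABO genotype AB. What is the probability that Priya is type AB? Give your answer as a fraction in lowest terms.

Priya's father's ABO genotype from AB × AB: 1/4 AA, 1/2 AB, 1/4 BB.
Crossing each possibility with the mother AB and summing P(type AB): 1/4·1/2 + 1/2·1/2 + 1/4·1/2 = 1/2.

1/2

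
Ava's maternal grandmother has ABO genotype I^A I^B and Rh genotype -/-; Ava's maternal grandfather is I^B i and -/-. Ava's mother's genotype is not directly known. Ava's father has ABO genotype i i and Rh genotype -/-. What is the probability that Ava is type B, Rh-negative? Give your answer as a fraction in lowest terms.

1/2

Ava's mother's ABO genotype from I^A I^B × I^B i: 1/4 I^A I^B, 1/4 I^A i, 1/4 I^B I^B, 1/4 I^B i.
Crossing each possibility with the father i i and summing P(type B): 1/4·1/2 + 1/4·0 + 1/4·1 + 1/4·1/2 = 1/2.
Similarly for Rh via the mother's Rh distribution: P(Rh-) = 1.
Independent loci: 1/2 × 1 = 1/2.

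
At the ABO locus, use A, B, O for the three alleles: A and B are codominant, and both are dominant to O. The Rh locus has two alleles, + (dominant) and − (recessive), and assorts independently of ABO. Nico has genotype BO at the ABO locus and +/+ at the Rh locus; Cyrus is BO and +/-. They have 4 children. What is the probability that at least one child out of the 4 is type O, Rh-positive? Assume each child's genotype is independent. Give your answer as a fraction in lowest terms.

ABO cross BO × BO → 1/4 O, 3/4 B.
Rh cross +/+ × +/- → 1 Rh+; so P(type O, Rh-positive) = 1/4 × 1 = 1/4 per child.
P(none) = (3/4)^4 = 81/256; P(at least one) = 1 − 81/256 = 175/256.

175/256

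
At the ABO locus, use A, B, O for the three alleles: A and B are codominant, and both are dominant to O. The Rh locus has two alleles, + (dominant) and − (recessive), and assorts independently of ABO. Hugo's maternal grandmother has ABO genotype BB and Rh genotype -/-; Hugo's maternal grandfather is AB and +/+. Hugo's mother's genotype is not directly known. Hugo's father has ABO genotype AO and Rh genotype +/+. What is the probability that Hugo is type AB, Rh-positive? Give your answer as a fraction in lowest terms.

3/8

Hugo's mother's ABO genotype from BB × AB: 1/2 AB, 1/2 BB.
Crossing each possibility with the father AO and summing P(type AB): 1/2·1/4 + 1/2·1/2 = 3/8.
Similarly for Rh via the mother's Rh distribution: P(Rh+) = 1.
Independent loci: 3/8 × 1 = 3/8.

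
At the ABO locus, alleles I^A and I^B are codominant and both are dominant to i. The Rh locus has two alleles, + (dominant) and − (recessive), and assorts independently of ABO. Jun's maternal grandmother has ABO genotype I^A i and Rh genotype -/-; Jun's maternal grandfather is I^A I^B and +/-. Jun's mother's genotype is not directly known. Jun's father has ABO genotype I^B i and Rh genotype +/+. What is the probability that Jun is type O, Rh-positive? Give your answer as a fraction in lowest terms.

Jun's mother's ABO genotype from I^A i × I^A I^B: 1/4 I^A I^A, 1/4 I^A I^B, 1/4 I^A i, 1/4 I^B i.
Crossing each possibility with the father I^B i and summing P(type O): 1/4·0 + 1/4·0 + 1/4·1/4 + 1/4·1/4 = 1/8.
Similarly for Rh via the mother's Rh distribution: P(Rh+) = 1.
Independent loci: 1/8 × 1 = 1/8.

1/8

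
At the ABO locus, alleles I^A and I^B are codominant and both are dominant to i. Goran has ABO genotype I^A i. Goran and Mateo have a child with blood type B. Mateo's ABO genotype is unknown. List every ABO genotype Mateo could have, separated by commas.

For each candidate genotype of Mateo, check whether crossing it with I^A i can produce every observed child phenotype.
  I^A I^A → possible child types {A} ✗
  I^A I^B → possible child types {A, B, AB} ✓
  I^A i → possible child types {O, A} ✗
  I^B I^B → possible child types {B, AB} ✓
  I^B i → possible child types {O, A, B, AB} ✓
  i i → possible child types {O, A} ✗

I^A I^B, I^B I^B, I^B i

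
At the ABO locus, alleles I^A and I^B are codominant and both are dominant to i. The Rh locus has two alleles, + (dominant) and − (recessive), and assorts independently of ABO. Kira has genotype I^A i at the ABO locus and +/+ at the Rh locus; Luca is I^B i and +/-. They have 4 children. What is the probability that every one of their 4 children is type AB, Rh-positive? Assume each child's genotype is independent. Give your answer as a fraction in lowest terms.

1/256

ABO cross I^A i × I^B i → 1/4 O, 1/4 A, 1/4 B, 1/4 AB.
Rh cross +/+ × +/- → 1 Rh+; so P(type AB, Rh-positive) = 1/4 × 1 = 1/4 per child.
All 4 independent: (1/4)^4 = 1/256.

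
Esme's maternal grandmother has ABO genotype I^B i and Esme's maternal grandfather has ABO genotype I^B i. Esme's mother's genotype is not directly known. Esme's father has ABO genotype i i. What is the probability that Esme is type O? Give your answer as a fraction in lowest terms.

Esme's mother's ABO genotype from I^B i × I^B i: 1/4 I^B I^B, 1/2 I^B i, 1/4 i i.
Crossing each possibility with the father i i and summing P(type O): 1/4·0 + 1/2·1/2 + 1/4·1 = 1/2.

1/2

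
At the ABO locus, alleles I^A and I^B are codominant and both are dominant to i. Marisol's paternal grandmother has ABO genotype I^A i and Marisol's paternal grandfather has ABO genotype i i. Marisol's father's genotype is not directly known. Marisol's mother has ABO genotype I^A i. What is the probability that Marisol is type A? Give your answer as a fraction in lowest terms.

Marisol's father's ABO genotype from I^A i × i i: 1/2 I^A i, 1/2 i i.
Crossing each possibility with the mother I^A i and summing P(type A): 1/2·3/4 + 1/2·1/2 = 5/8.

5/8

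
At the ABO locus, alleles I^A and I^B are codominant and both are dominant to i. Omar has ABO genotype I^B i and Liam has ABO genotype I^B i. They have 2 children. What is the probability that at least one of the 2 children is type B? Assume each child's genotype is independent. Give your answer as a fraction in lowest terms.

15/16

ABO cross I^B i × I^B i → 1/4 O, 3/4 B.
So P(type B) = 3/4 per child.
P(none) = (1/4)^2 = 1/16; P(at least one) = 1 − 1/16 = 15/16.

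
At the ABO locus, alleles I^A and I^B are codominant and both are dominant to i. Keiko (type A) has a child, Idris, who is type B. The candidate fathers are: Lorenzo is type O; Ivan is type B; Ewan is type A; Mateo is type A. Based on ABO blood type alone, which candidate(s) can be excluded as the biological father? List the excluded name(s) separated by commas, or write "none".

Lorenzo, Ewan, Mateo

A candidate is excluded only if no genotype consistent with his phenotype could produce a type B child with a type A mother.
Lorenzo (type O): no genotype consistent with that phenotype can produce a type-B child with a type-A mother.
Ewan (type A): no genotype consistent with that phenotype can produce a type-B child with a type-A mother.
Mateo (type A): no genotype consistent with that phenotype can produce a type-B child with a type-A mother.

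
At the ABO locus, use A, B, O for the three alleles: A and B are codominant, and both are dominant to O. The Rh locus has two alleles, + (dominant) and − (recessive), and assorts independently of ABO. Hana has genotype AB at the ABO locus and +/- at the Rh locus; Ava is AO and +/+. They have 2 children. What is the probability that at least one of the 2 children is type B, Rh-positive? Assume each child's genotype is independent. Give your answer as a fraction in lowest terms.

7/16

ABO cross AB × AO → 1/2 A, 1/4 B, 1/4 AB.
Rh cross +/- × +/+ → 1 Rh+; so P(type B, Rh-positive) = 1/4 × 1 = 1/4 per child.
P(none) = (3/4)^2 = 9/16; P(at least one) = 1 − 9/16 = 7/16.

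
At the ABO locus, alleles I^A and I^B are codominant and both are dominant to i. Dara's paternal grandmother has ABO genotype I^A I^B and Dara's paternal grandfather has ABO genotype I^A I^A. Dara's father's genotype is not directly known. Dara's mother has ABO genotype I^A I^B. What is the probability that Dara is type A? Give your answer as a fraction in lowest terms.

Dara's father's ABO genotype from I^A I^B × I^A I^A: 1/2 I^A I^A, 1/2 I^A I^B.
Crossing each possibility with the mother I^A I^B and summing P(type A): 1/2·1/2 + 1/2·1/4 = 3/8.

3/8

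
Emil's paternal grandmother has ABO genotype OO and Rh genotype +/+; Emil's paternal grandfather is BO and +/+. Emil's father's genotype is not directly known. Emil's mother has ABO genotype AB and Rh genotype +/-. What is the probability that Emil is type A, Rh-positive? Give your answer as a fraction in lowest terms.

Emil's father's ABO genotype from OO × BO: 1/2 BO, 1/2 OO.
Crossing each possibility with the mother AB and summing P(type A): 1/2·1/4 + 1/2·1/2 = 3/8.
Similarly for Rh via the father's Rh distribution: P(Rh+) = 1.
Independent loci: 3/8 × 1 = 3/8.

3/8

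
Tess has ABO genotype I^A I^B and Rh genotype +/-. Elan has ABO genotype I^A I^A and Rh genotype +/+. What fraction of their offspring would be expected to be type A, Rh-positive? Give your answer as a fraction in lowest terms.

1/2

ABO cross I^A I^B × I^A I^A → offspring phenotypes: 1/2 A, 1/2 AB.
Rh cross +/- × +/+ → 1 Rh+.
Independent loci: P(type A, Rh-positive) = 1/2 × 1 = 1/2.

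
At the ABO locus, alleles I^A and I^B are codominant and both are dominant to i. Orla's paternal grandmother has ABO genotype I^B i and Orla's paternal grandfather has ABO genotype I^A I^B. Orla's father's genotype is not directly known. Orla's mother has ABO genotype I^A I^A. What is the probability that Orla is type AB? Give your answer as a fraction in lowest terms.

Orla's father's ABO genotype from I^B i × I^A I^B: 1/4 I^A I^B, 1/4 I^A i, 1/4 I^B I^B, 1/4 I^B i.
Crossing each possibility with the mother I^A I^A and summing P(type AB): 1/4·1/2 + 1/4·0 + 1/4·1 + 1/4·1/2 = 1/2.

1/2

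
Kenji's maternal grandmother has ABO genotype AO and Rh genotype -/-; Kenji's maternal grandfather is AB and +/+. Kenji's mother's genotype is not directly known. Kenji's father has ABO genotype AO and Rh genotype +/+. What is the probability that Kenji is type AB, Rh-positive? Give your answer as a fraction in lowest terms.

Kenji's mother's ABO genotype from AO × AB: 1/4 AA, 1/4 AB, 1/4 AO, 1/4 BO.
Crossing each possibility with the father AO and summing P(type AB): 1/4·0 + 1/4·1/4 + 1/4·0 + 1/4·1/4 = 1/8.
Similarly for Rh via the mother's Rh distribution: P(Rh+) = 1.
Independent loci: 1/8 × 1 = 1/8.

1/8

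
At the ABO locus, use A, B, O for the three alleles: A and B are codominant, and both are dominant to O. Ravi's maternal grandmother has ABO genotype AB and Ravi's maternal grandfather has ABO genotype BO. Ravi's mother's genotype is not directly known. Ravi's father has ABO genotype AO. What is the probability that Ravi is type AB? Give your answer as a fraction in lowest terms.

1/4

Ravi's mother's ABO genotype from AB × BO: 1/4 AB, 1/4 AO, 1/4 BB, 1/4 BO.
Crossing each possibility with the father AO and summing P(type AB): 1/4·1/4 + 1/4·0 + 1/4·1/2 + 1/4·1/4 = 1/4.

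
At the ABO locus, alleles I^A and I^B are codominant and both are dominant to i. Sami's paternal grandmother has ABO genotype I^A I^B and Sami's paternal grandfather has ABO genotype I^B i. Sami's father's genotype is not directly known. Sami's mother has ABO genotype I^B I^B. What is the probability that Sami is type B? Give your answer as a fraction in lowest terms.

Sami's father's ABO genotype from I^A I^B × I^B i: 1/4 I^A I^B, 1/4 I^A i, 1/4 I^B I^B, 1/4 I^B i.
Crossing each possibility with the mother I^B I^B and summing P(type B): 1/4·1/2 + 1/4·1/2 + 1/4·1 + 1/4·1 = 3/4.

3/4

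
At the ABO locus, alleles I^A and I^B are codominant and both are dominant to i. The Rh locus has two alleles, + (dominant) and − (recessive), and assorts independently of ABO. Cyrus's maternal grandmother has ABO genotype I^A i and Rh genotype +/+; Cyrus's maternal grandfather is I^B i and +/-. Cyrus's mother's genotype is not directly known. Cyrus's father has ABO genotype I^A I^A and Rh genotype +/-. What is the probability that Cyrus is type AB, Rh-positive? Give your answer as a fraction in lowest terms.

Cyrus's mother's ABO genotype from I^A i × I^B i: 1/4 I^A I^B, 1/4 I^A i, 1/4 I^B i, 1/4 i i.
Crossing each possibility with the father I^A I^A and summing P(type AB): 1/4·1/2 + 1/4·0 + 1/4·1/2 + 1/4·0 = 1/4.
Similarly for Rh via the mother's Rh distribution: P(Rh+) = 7/8.
Independent loci: 1/4 × 7/8 = 7/32.

7/32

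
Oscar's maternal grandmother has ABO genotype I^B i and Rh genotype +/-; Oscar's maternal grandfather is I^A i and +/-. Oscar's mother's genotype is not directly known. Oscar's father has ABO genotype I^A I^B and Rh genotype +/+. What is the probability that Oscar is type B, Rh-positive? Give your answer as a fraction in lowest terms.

Oscar's mother's ABO genotype from I^B i × I^A i: 1/4 I^A I^B, 1/4 I^A i, 1/4 I^B i, 1/4 i i.
Crossing each possibility with the father I^A I^B and summing P(type B): 1/4·1/4 + 1/4·1/4 + 1/4·1/2 + 1/4·1/2 = 3/8.
Similarly for Rh via the mother's Rh distribution: P(Rh+) = 1.
Independent loci: 3/8 × 1 = 3/8.

3/8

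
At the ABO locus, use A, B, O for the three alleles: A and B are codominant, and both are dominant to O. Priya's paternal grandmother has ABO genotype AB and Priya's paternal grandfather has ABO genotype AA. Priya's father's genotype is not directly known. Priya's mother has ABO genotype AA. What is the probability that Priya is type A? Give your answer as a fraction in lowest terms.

3/4

Priya's father's ABO genotype from AB × AA: 1/2 AA, 1/2 AB.
Crossing each possibility with the mother AA and summing P(type A): 1/2·1 + 1/2·1/2 = 3/4.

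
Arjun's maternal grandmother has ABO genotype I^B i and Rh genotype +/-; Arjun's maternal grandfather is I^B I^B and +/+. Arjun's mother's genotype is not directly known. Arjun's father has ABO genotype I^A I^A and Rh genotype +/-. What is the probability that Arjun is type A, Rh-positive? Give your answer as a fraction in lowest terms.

Arjun's mother's ABO genotype from I^B i × I^B I^B: 1/2 I^B I^B, 1/2 I^B i.
Crossing each possibility with the father I^A I^A and summing P(type A): 1/2·0 + 1/2·1/2 = 1/4.
Similarly for Rh via the mother's Rh distribution: P(Rh+) = 7/8.
Independent loci: 1/4 × 7/8 = 7/32.

7/32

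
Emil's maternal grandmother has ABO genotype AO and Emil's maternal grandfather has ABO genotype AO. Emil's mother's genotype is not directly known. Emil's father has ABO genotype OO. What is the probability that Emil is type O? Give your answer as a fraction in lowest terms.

Emil's mother's ABO genotype from AO × AO: 1/4 AA, 1/2 AO, 1/4 OO.
Crossing each possibility with the father OO and summing P(type O): 1/4·0 + 1/2·1/2 + 1/4·1 = 1/2.

1/2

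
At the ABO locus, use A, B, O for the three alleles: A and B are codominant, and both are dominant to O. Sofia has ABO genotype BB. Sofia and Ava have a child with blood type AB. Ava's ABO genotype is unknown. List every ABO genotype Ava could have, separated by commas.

For each candidate genotype of Ava, check whether crossing it with BB can produce every observed child phenotype.
  AA → possible child types {AB} ✓
  AB → possible child types {B, AB} ✓
  AO → possible child types {B, AB} ✓
  BB → possible child types {B} ✗
  BO → possible child types {B} ✗
  OO → possible child types {B} ✗

AA, AB, AO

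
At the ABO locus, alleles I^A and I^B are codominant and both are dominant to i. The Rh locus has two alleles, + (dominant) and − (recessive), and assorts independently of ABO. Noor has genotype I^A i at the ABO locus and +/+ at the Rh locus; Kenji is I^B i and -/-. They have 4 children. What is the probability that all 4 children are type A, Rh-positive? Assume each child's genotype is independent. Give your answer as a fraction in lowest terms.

ABO cross I^A i × I^B i → 1/4 O, 1/4 A, 1/4 B, 1/4 AB.
Rh cross +/+ × -/- → 1 Rh+; so P(type A, Rh-positive) = 1/4 × 1 = 1/4 per child.
All 4 independent: (1/4)^4 = 1/256.

1/256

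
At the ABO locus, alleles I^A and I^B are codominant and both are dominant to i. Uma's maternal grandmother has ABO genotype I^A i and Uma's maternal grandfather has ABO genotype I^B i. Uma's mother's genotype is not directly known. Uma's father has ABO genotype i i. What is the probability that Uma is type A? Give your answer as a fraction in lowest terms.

1/4

Uma's mother's ABO genotype from I^A i × I^B i: 1/4 I^A I^B, 1/4 I^A i, 1/4 I^B i, 1/4 i i.
Crossing each possibility with the father i i and summing P(type A): 1/4·1/2 + 1/4·1/2 + 1/4·0 + 1/4·0 = 1/4.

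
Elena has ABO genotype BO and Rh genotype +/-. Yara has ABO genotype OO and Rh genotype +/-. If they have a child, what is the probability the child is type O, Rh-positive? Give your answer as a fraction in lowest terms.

ABO cross BO × OO → offspring phenotypes: 1/2 O, 1/2 B.
Rh cross +/- × +/- → 3/4 Rh+, 1/4 Rh-.
Independent loci: P(type O, Rh-positive) = 1/2 × 3/4 = 3/8.

3/8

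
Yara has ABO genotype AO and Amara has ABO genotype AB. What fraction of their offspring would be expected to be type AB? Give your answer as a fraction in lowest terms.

ABO cross AO × AB → offspring phenotypes: 1/2 A, 1/4 B, 1/4 AB.
So P(type AB) = 1/4.

1/4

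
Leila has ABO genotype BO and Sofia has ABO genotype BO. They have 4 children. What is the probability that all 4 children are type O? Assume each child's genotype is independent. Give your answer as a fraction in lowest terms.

1/256

ABO cross BO × BO → 1/4 O, 3/4 B.
So P(type O) = 1/4 per child.
All 4 independent: (1/4)^4 = 1/256.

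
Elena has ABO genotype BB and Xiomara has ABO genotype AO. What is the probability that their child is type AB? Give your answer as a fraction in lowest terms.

ABO cross BB × AO → offspring phenotypes: 1/2 B, 1/2 AB.
So P(type AB) = 1/2.

1/2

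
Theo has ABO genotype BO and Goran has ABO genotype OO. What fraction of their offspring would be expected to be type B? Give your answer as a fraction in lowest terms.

1/2

ABO cross BO × OO → offspring phenotypes: 1/2 O, 1/2 B.
So P(type B) = 1/2.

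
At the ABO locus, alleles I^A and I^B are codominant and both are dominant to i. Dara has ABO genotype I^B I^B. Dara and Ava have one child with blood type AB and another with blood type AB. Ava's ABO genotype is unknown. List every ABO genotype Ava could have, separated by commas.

I^A I^A, I^A I^B, I^A i

For each candidate genotype of Ava, check whether crossing it with I^B I^B can produce every observed child phenotype.
  I^A I^A → possible child types {AB} ✓
  I^A I^B → possible child types {B, AB} ✓
  I^A i → possible child types {B, AB} ✓
  I^B I^B → possible child types {B} ✗
  I^B i → possible child types {B} ✗
  i i → possible child types {B} ✗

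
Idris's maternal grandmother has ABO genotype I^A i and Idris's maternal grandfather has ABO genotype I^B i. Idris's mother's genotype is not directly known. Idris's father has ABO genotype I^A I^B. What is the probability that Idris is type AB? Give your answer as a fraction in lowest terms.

1/4

Idris's mother's ABO genotype from I^A i × I^B i: 1/4 I^A I^B, 1/4 I^A i, 1/4 I^B i, 1/4 i i.
Crossing each possibility with the father I^A I^B and summing P(type AB): 1/4·1/2 + 1/4·1/4 + 1/4·1/4 + 1/4·0 = 1/4.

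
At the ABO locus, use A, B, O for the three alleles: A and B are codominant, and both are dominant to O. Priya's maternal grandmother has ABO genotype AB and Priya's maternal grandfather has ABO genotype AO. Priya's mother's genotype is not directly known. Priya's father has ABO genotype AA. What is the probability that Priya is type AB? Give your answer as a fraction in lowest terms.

1/4

Priya's mother's ABO genotype from AB × AO: 1/4 AA, 1/4 AB, 1/4 AO, 1/4 BO.
Crossing each possibility with the father AA and summing P(type AB): 1/4·0 + 1/4·1/2 + 1/4·0 + 1/4·1/2 = 1/4.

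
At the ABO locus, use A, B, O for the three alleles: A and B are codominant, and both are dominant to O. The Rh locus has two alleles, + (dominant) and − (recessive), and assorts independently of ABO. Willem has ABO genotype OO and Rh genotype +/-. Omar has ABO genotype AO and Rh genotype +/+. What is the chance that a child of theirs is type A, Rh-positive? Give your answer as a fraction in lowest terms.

1/2

ABO cross OO × AO → offspring phenotypes: 1/2 O, 1/2 A.
Rh cross +/- × +/+ → 1 Rh+.
Independent loci: P(type A, Rh-positive) = 1/2 × 1 = 1/2.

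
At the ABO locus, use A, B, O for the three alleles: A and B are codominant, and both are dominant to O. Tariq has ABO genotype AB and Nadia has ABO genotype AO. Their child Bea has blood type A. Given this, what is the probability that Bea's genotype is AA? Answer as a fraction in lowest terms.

1/2

Cross AB × AO → 1/4 AA, 1/4 AB, 1/4 AO, 1/4 BO.
Type-A genotypes among offspring: AA (1/4), AO (1/4); total 1/2.
P(AA | type A) = (1/4) / (1/2) = 1/2.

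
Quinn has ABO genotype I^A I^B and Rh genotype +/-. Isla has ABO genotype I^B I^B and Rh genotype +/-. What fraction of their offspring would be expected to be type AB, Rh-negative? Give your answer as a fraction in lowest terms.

1/8

ABO cross I^A I^B × I^B I^B → offspring phenotypes: 1/2 B, 1/2 AB.
Rh cross +/- × +/- → 3/4 Rh+, 1/4 Rh-.
Independent loci: P(type AB, Rh-negative) = 1/2 × 1/4 = 1/8.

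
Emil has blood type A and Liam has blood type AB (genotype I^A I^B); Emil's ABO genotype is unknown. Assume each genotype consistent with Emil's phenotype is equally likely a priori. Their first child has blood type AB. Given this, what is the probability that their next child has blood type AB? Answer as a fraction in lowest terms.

Possible genotypes: Emil ∈ {I^A I^A, I^A i}; Liam ∈ {I^A I^B}.
Weight each parental genotype pair by prior × P(type-AB child):
  I^A I^A × I^A I^B: posterior weight 2/3; P(next child type AB) = 1/2.
  I^A i × I^A I^B: posterior weight 1/3; P(next child type AB) = 1/4.
Weighted sum = 5/12.

5/12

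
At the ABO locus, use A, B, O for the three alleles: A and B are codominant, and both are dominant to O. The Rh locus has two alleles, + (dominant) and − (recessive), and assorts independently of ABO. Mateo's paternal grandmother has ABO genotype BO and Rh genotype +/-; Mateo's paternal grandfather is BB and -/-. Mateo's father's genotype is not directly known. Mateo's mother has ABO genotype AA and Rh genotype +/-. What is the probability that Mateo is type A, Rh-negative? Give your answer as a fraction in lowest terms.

Mateo's father's ABO genotype from BO × BB: 1/2 BB, 1/2 BO.
Crossing each possibility with the mother AA and summing P(type A): 1/2·0 + 1/2·1/2 = 1/4.
Similarly for Rh via the father's Rh distribution: P(Rh-) = 3/8.
Independent loci: 1/4 × 3/8 = 3/32.

3/32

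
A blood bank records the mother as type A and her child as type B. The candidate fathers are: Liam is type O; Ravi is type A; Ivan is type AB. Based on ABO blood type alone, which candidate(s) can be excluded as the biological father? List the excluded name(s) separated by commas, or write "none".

Liam, Ravi

A candidate is excluded only if no genotype consistent with his phenotype could produce a type B child with a type A mother.
Liam (type O): no genotype consistent with that phenotype can produce a type-B child with a type-A mother.
Ravi (type A): no genotype consistent with that phenotype can produce a type-B child with a type-A mother.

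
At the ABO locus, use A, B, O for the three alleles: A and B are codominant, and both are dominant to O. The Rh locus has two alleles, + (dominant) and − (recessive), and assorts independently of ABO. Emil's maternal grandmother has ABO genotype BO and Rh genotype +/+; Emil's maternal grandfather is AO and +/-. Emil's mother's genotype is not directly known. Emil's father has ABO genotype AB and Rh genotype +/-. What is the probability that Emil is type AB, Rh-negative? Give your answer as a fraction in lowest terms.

1/32

Emil's mother's ABO genotype from BO × AO: 1/4 AB, 1/4 AO, 1/4 BO, 1/4 OO.
Crossing each possibility with the father AB and summing P(type AB): 1/4·1/2 + 1/4·1/4 + 1/4·1/4 + 1/4·0 = 1/4.
Similarly for Rh via the mother's Rh distribution: P(Rh-) = 1/8.
Independent loci: 1/4 × 1/8 = 1/32.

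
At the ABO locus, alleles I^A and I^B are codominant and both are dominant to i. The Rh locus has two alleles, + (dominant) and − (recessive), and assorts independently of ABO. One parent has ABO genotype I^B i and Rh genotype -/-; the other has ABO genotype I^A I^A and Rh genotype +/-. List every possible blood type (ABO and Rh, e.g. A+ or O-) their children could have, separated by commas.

Gametes from I^B i × I^A I^A give offspring ABO genotypes I^A I^B, I^A i, i.e. phenotypes A, AB.
Rh cross -/- × +/- → phenotypes Rh+, Rh-.
Combining independently: A+, A-, AB+, AB-.

A+, A-, AB+, AB-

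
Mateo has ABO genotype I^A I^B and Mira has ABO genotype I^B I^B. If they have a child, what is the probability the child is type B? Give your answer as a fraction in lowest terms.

1/2

ABO cross I^A I^B × I^B I^B → offspring phenotypes: 1/2 B, 1/2 AB.
So P(type B) = 1/2.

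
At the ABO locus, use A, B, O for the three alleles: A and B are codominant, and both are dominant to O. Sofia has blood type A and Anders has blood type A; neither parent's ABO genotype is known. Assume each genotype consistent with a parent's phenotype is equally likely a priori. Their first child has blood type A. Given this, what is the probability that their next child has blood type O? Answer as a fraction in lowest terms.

Possible genotypes: Sofia ∈ {AA, AO}; Anders ∈ {AA, AO}.
Weight each parental genotype pair by prior × P(type-A child):
  AA × AA: posterior weight 4/15; P(next child type O) = 0.
  AA × AO: posterior weight 4/15; P(next child type O) = 0.
  AO × AA: posterior weight 4/15; P(next child type O) = 0.
  AO × AO: posterior weight 1/5; P(next child type O) = 1/4.
Weighted sum = 1/20.

1/20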